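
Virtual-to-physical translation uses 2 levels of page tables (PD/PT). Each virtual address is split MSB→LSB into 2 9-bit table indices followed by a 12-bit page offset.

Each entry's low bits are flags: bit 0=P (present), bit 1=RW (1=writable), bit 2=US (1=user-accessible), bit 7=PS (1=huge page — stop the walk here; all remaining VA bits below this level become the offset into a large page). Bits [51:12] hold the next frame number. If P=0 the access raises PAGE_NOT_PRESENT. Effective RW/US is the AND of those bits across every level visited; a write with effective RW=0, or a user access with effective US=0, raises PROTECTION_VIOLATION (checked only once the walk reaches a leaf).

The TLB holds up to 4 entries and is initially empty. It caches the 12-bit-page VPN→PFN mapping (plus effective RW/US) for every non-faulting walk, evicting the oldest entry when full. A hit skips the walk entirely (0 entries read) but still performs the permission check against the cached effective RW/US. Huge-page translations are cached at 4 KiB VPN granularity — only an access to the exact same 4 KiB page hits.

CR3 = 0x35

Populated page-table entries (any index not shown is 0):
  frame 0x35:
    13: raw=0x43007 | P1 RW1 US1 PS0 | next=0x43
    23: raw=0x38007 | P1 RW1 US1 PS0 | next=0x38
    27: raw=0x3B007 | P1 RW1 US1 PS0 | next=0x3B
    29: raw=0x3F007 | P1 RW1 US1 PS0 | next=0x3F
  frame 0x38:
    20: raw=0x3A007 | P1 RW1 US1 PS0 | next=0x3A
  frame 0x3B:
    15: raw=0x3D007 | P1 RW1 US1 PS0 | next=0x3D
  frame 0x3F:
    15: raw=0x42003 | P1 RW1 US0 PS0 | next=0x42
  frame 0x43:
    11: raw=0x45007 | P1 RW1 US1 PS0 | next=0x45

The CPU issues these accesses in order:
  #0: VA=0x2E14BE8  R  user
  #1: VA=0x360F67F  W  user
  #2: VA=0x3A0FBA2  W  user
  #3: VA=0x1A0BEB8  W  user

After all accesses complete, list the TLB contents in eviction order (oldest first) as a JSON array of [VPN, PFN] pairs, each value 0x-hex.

Per-access translation:
#0 VA=0x2E14BE8 (r,user):
  L0 @0x35[23] → 0x38007  P=1,RW=1,US=1,PS=0
  L1 @0x38[20] → 0x3A007  P=1,RW=1,US=1,PS=0
  ⇒ phys 0x3ABE8  [2 reads]
#1 VA=0x360F67F (w,user):
  L0 @0x35[27] → 0x3B007  P=1,RW=1,US=1,PS=0
  L1 @0x3B[15] → 0x3D007  P=1,RW=1,US=1,PS=0
  ⇒ phys 0x3D67F  [2 reads]
#2 VA=0x3A0FBA2 (w,user):
  L0 @0x35[29] → 0x3F007  P=1,RW=1,US=1,PS=0
  L1 @0x3F[15] → 0x42003  P=1,RW=1,US=0,PS=0
  → PROTECTION_VIOLATION  (2 entries read)
#3 VA=0x1A0BEB8 (w,user):
  L0 @0x35[13] → 0x43007  P=1,RW=1,US=1,PS=0
  L1 @0x43[11] → 0x45007  P=1,RW=1,US=1,PS=0
  ⇒ phys 0x45EB8  [2 reads]

TLB: [["0x2E14", "0x3A"], ["0x360F", "0x3D"], ["0x1A0B", "0x45"]]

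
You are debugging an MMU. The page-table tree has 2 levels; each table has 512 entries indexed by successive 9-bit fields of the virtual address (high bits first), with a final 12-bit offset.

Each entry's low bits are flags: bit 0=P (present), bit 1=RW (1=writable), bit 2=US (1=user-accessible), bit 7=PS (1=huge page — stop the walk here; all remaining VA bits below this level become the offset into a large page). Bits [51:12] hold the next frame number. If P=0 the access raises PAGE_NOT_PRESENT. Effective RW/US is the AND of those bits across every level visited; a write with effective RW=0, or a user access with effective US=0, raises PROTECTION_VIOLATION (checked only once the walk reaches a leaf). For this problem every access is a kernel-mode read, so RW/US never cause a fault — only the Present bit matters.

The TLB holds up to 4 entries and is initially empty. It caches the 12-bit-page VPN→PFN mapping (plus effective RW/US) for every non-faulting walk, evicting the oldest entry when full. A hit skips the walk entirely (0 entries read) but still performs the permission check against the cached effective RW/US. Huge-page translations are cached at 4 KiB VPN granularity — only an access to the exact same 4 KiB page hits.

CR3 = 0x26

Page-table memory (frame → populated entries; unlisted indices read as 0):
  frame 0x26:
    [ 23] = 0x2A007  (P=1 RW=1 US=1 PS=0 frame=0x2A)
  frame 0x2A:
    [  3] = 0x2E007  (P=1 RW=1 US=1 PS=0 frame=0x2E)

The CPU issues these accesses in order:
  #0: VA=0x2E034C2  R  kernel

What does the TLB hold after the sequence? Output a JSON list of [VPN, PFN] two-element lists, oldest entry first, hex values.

Walk each access:
#0 VA=0x2E034C2 (r,kernel):
  lvl0: tbl 0x26, slot 23 ⇒ 0x2A007 (P1/RW1/US1/PS0)
  lvl1: tbl 0x2A, slot 3 ⇒ 0x2E007 (P1/RW1/US1/PS0)
  ✓ 0x2E4C2  — 2 lookups

TLB: [["0x2E03", "0x2E"]]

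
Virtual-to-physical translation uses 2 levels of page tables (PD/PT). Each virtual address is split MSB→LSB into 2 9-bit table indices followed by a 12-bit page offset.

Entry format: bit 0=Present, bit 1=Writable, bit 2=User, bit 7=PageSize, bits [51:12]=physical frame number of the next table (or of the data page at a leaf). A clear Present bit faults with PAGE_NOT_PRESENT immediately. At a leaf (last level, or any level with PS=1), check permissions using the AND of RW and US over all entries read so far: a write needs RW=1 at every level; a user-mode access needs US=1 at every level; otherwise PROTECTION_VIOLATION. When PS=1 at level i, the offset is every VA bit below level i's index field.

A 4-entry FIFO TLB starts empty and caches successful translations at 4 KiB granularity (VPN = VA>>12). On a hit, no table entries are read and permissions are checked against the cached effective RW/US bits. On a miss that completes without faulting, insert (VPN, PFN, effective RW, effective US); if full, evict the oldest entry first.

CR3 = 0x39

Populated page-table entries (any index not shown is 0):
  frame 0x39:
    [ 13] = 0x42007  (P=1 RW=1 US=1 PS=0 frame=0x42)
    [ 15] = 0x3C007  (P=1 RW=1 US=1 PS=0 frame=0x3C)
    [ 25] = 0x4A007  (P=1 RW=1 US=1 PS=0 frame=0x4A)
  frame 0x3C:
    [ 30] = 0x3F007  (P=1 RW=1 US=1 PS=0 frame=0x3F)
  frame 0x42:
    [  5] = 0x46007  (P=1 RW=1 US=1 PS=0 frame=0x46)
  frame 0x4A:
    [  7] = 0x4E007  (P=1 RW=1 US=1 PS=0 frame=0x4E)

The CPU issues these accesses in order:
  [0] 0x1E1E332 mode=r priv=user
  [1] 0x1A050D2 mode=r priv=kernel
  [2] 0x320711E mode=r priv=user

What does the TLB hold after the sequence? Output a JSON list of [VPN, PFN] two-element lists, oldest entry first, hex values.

Trace:
#0 VA=0x1E1E332 (r,user):
  L0: frame=0x39 idx=15 entry=0x3C007 [P=1 RW=1 US=1 PS=0]
  L1: frame=0x3C idx=30 entry=0x3F007 [P=1 RW=1 US=1 PS=0]
  ⇒ phys 0x3F332  [2 reads]
#1 VA=0x1A050D2 (r,kernel):
  L0: frame=0x39 idx=13 entry=0x42007 [P=1 RW=1 US=1 PS=0]
  L1: frame=0x42 idx=5 entry=0x46007 [P=1 RW=1 US=1 PS=0]
  ⇒ phys 0x460D2  [2 reads]
#2 VA=0x320711E (r,user):
  L0: frame=0x39 idx=25 entry=0x4A007 [P=1 RW=1 US=1 PS=0]
  L1: frame=0x4A idx=7 entry=0x4E007 [P=1 RW=1 US=1 PS=0]
  ⇒ phys 0x4E11E  [2 reads]

TLB: [["0x1E1E", "0x3F"], ["0x1A05", "0x46"], ["0x3207", "0x4E"]]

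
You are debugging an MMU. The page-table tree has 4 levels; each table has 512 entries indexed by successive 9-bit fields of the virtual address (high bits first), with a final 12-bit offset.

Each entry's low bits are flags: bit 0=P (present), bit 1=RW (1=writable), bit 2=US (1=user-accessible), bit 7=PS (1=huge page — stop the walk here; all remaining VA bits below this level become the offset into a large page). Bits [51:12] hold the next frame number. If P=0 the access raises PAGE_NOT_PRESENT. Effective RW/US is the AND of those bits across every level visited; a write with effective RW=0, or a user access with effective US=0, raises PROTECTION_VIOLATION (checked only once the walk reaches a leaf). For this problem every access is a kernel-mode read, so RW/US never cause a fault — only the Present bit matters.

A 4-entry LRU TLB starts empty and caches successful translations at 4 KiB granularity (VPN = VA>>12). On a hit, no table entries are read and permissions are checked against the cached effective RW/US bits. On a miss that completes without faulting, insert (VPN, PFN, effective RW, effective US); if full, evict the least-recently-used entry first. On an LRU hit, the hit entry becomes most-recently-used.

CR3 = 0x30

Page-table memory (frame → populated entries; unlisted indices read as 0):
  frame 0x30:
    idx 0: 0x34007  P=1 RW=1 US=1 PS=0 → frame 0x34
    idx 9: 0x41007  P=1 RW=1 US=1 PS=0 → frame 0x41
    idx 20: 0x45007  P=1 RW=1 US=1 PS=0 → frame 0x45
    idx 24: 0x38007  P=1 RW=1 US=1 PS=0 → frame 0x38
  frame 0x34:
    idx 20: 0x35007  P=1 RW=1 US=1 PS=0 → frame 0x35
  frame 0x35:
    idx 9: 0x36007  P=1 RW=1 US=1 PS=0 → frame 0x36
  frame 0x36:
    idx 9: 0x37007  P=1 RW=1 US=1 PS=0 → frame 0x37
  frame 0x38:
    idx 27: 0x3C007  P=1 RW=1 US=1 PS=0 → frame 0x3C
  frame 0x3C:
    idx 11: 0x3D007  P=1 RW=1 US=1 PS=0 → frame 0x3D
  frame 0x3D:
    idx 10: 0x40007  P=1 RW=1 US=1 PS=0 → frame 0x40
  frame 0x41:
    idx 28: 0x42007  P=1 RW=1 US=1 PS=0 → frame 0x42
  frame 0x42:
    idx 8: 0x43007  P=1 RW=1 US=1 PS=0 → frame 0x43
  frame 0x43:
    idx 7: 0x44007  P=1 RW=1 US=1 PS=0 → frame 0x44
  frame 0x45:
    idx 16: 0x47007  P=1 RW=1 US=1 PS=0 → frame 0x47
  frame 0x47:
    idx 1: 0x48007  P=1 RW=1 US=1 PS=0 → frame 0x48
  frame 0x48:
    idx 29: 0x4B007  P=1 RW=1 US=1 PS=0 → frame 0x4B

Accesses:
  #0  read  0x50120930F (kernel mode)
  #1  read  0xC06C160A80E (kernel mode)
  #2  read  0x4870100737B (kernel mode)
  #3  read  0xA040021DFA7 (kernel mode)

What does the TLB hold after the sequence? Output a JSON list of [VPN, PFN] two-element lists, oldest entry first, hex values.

Walk each access:
#0 VA=0x50120930F (r,kernel):
  L0: frame=0x30 idx=0 entry=0x34007 [P=1 RW=1 US=1 PS=0]
  L1: frame=0x34 idx=20 entry=0x35007 [P=1 RW=1 US=1 PS=0]
  L2: frame=0x35 idx=9 entry=0x36007 [P=1 RW=1 US=1 PS=0]
  L3: frame=0x36 idx=9 entry=0x37007 [P=1 RW=1 US=1 PS=0]
  ✓ 0x3730F  — 4 lookups
#1 VA=0xC06C160A80E (r,kernel):
  L0: frame=0x30 idx=24 entry=0x38007 [P=1 RW=1 US=1 PS=0]
  L1: frame=0x38 idx=27 entry=0x3C007 [P=1 RW=1 US=1 PS=0]
  L2: frame=0x3C idx=11 entry=0x3D007 [P=1 RW=1 US=1 PS=0]
  L3: frame=0x3D idx=10 entry=0x40007 [P=1 RW=1 US=1 PS=0]
  ✓ 0x4080E  — 4 lookups
#2 VA=0x4870100737B (r,kernel):
  L0: frame=0x30 idx=9 entry=0x41007 [P=1 RW=1 US=1 PS=0]
  L1: frame=0x41 idx=28 entry=0x42007 [P=1 RW=1 US=1 PS=0]
  L2: frame=0x42 idx=8 entry=0x43007 [P=1 RW=1 US=1 PS=0]
  L3: frame=0x43 idx=7 entry=0x44007 [P=1 RW=1 US=1 PS=0]
  ✓ 0x4437B  — 4 lookups
#3 VA=0xA040021DFA7 (r,kernel):
  L0: frame=0x30 idx=20 entry=0x45007 [P=1 RW=1 US=1 PS=0]
  L1: frame=0x45 idx=16 entry=0x47007 [P=1 RW=1 US=1 PS=0]
  L2: frame=0x47 idx=1 entry=0x48007 [P=1 RW=1 US=1 PS=0]
  L3: frame=0x48 idx=29 entry=0x4B007 [P=1 RW=1 US=1 PS=0]
  ✓ 0x4BFA7  — 4 lookups

TLB: [["0x501209", "0x37"], ["0xC06C160A", "0x40"], ["0x48701007", "0x44"], ["0xA040021D", "0x4B"]]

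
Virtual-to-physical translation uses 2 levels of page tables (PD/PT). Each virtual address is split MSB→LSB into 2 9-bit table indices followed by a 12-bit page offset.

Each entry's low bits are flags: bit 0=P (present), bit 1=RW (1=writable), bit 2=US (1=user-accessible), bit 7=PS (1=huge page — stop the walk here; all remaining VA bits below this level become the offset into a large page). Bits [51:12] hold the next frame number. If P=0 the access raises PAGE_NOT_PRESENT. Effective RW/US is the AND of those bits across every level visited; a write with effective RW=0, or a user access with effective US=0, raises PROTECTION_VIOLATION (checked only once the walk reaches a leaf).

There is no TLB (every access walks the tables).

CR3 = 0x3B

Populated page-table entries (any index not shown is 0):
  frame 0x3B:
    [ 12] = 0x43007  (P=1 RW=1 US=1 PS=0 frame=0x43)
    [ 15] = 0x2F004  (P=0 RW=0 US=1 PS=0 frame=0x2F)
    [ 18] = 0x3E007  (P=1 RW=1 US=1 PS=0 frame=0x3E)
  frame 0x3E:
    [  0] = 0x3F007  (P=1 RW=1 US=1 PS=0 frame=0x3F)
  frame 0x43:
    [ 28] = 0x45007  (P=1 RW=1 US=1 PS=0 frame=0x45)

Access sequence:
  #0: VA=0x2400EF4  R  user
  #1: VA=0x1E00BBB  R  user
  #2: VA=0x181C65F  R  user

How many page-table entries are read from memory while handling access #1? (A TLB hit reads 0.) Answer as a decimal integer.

Walk each access:
#0 VA=0x2400EF4 (r,user):
  L0: frame=0x3B idx=18 entry=0x3E007 [P=1 RW=1 US=1 PS=0]
  L1: frame=0x3E idx=0 entry=0x3F007 [P=1 RW=1 US=1 PS=0]
  ⇒ phys 0x3FEF4  [2 reads]
#1 VA=0x1E00BBB (r,user):
  L0: frame=0x3B idx=15 entry=0x2F004 [P=0 RW=0 US=1 PS=0]
  ⇒ fault: PAGE_NOT_PRESENT  — 1 lookups
#2 VA=0x181C65F (r,user):
  L0: frame=0x3B idx=12 entry=0x43007 [P=1 RW=1 US=1 PS=0]
  L1: frame=0x43 idx=28 entry=0x45007 [P=1 RW=1 US=1 PS=0]
  ⇒ phys 0x4565F  [2 reads]

Entries read for #1: 1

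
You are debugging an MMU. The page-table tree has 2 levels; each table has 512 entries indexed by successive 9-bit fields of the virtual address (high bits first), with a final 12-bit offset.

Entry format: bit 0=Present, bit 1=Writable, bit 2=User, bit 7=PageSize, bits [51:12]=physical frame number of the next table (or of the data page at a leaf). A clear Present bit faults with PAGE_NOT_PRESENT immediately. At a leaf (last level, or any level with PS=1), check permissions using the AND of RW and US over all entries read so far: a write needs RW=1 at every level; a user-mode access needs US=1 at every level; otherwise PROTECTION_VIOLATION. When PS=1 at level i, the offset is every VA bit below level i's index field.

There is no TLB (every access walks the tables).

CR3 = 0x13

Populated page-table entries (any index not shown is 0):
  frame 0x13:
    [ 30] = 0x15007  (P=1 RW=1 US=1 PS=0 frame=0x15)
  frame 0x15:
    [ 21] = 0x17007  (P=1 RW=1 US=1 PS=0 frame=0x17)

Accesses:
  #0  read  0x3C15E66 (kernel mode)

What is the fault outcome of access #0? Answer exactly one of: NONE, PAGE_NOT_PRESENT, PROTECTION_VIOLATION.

Per-access translation:
#0 VA=0x3C15E66 (r,kernel):
  L0: frame=0x13 idx=30 entry=0x15007 [P=1 RW=1 US=1 PS=0]
  L1: frame=0x15 idx=21 entry=0x17007 [P=1 RW=1 US=1 PS=0]
  ⇒ phys 0x17E66  [2 reads]

Access #0 fault: NONE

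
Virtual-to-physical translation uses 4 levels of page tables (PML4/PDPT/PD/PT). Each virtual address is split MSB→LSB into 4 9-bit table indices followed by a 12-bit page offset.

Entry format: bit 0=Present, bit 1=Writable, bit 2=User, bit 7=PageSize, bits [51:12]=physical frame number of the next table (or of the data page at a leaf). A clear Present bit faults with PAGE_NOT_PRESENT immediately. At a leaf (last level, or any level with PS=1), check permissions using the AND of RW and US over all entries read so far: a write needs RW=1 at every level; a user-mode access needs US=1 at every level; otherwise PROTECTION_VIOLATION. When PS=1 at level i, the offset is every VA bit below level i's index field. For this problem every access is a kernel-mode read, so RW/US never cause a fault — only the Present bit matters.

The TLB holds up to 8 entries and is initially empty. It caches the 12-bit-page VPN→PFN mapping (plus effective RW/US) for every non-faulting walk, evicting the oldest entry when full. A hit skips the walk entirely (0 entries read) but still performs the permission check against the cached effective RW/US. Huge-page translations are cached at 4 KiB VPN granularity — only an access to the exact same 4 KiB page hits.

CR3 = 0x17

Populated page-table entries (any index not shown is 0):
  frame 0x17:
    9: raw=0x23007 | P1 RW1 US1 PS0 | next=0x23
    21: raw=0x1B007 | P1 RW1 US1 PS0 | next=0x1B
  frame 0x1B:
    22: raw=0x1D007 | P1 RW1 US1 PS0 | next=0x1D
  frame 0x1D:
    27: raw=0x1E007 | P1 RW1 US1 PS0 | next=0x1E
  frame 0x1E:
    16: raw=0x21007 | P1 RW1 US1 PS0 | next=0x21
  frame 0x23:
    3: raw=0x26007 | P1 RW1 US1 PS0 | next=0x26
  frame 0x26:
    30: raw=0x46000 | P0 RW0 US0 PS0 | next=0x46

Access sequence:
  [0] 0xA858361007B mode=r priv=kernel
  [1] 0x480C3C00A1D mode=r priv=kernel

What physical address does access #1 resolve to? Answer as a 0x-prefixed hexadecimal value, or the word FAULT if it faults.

Walk each access:
#0 VA=0xA858361007B (r,kernel):
  L0 @0x17[21] → 0x1B007  P=1,RW=1,US=1,PS=0
  L1 @0x1B[22] → 0x1D007  P=1,RW=1,US=1,PS=0
  L2 @0x1D[27] → 0x1E007  P=1,RW=1,US=1,PS=0
  L3 @0x1E[16] → 0x21007  P=1,RW=1,US=1,PS=0
  ✓ 0x2107B  — 4 lookups
#1 VA=0x480C3C00A1D (r,kernel):
  L0 @0x17[9] → 0x23007  P=1,RW=1,US=1,PS=0
  L1 @0x23[3] → 0x26007  P=1,RW=1,US=1,PS=0
  L2 @0x26[30] → 0x46000  P=0,RW=0,US=0,PS=0
  ✗ PAGE_NOT_PRESENT  [3 reads]

Access #1 PA: FAULT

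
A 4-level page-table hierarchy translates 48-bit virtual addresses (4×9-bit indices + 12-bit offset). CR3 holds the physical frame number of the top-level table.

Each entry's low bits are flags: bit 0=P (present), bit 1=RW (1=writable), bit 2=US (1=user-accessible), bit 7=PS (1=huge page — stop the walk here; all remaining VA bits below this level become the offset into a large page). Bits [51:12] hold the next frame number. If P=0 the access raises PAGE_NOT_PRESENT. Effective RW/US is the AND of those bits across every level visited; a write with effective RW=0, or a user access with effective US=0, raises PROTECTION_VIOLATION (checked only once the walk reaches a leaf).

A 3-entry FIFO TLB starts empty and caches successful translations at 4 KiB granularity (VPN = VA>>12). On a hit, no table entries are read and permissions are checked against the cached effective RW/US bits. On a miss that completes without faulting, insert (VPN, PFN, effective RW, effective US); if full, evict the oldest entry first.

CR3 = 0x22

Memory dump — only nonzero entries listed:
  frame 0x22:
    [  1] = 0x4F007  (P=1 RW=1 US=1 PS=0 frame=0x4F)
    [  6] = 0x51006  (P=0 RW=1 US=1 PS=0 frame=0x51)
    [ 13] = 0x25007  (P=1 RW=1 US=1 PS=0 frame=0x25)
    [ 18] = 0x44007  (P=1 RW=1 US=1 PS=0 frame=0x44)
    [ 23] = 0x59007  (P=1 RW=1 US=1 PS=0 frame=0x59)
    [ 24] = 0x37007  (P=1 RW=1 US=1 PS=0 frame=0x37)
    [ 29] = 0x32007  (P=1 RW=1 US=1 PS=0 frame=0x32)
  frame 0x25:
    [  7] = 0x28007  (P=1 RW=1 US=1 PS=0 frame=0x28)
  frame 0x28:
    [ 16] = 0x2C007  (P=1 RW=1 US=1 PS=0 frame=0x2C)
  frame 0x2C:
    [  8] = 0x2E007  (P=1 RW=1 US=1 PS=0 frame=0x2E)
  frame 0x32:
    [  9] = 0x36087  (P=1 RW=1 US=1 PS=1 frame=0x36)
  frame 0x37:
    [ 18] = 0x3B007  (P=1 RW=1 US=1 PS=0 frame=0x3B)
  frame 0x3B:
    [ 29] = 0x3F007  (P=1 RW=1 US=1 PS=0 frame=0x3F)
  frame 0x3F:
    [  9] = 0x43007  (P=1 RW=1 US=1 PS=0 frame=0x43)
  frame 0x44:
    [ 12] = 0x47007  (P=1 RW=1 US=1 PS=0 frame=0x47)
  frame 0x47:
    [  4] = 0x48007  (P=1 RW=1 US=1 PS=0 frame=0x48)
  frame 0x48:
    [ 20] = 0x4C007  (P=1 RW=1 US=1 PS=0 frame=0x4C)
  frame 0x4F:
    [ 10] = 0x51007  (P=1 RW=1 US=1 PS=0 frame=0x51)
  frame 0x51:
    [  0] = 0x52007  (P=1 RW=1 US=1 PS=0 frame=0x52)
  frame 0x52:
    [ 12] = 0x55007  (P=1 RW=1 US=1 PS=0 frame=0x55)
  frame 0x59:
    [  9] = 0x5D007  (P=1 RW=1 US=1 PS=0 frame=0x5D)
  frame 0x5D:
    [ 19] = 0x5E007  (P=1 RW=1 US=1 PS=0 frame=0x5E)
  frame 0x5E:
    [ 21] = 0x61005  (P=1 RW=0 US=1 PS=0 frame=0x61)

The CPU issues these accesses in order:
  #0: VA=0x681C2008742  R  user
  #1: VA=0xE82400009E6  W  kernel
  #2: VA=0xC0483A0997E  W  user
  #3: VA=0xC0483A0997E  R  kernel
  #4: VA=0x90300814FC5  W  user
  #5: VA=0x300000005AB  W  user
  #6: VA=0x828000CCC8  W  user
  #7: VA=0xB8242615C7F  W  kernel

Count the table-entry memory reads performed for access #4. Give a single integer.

Per-access translation:
#0 VA=0x681C2008742 (r,user):
  lvl0: tbl 0x22, slot 13 ⇒ 0x25007 (P1/RW1/US1/PS0)
  lvl1: tbl 0x25, slot 7 ⇒ 0x28007 (P1/RW1/US1/PS0)
  lvl2: tbl 0x28, slot 16 ⇒ 0x2C007 (P1/RW1/US1/PS0)
  lvl3: tbl 0x2C, slot 8 ⇒ 0x2E007 (P1/RW1/US1/PS0)
  → PA=0x2E742  (4 entries read)
#1 VA=0xE82400009E6 (w,kernel):
  lvl0: tbl 0x22, slot 29 ⇒ 0x32007 (P1/RW1/US1/PS0)
  lvl1: tbl 0x32, slot 9 ⇒ 0x36087 (P1/RW1/US1/PS1)
  → PA=0x369E6 (huge @L1)  (2 entries read)
#2 VA=0xC0483A0997E (w,user):
  lvl0: tbl 0x22, slot 24 ⇒ 0x37007 (P1/RW1/US1/PS0)
  lvl1: tbl 0x37, slot 18 ⇒ 0x3B007 (P1/RW1/US1/PS0)
  lvl2: tbl 0x3B, slot 29 ⇒ 0x3F007 (P1/RW1/US1/PS0)
  lvl3: tbl 0x3F, slot 9 ⇒ 0x43007 (P1/RW1/US1/PS0)
  → PA=0x4397E  (4 entries read)
#3 VA=0xC0483A0997E (r,kernel):
  TLB hit vpn=0xC0483A09 → PA=0x4397E
#4 VA=0x90300814FC5 (w,user):
  lvl0: tbl 0x22, slot 18 ⇒ 0x44007 (P1/RW1/US1/PS0)
  lvl1: tbl 0x44, slot 12 ⇒ 0x47007 (P1/RW1/US1/PS0)
  lvl2: tbl 0x47, slot 4 ⇒ 0x48007 (P1/RW1/US1/PS0)
  lvl3: tbl 0x48, slot 20 ⇒ 0x4C007 (P1/RW1/US1/PS0)
  → PA=0x4CFC5  (4 entries read)
#5 VA=0x300000005AB (w,user):
  lvl0: tbl 0x22, slot 6 ⇒ 0x51006 (P0/RW1/US1/PS0)
  ⇒ fault: PAGE_NOT_PRESENT  — 1 lookups
#6 VA=0x828000CCC8 (w,user):
  lvl0: tbl 0x22, slot 1 ⇒ 0x4F007 (P1/RW1/US1/PS0)
  lvl1: tbl 0x4F, slot 10 ⇒ 0x51007 (P1/RW1/US1/PS0)
  lvl2: tbl 0x51, slot 0 ⇒ 0x52007 (P1/RW1/US1/PS0)
  lvl3: tbl 0x52, slot 12 ⇒ 0x55007 (P1/RW1/US1/PS0)
  → PA=0x55CC8  (4 entries read)
#7 VA=0xB8242615C7F (w,kernel):
  lvl0: tbl 0x22, slot 23 ⇒ 0x59007 (P1/RW1/US1/PS0)
  lvl1: tbl 0x59, slot 9 ⇒ 0x5D007 (P1/RW1/US1/PS0)
  lvl2: tbl 0x5D, slot 19 ⇒ 0x5E007 (P1/RW1/US1/PS0)
  lvl3: tbl 0x5E, slot 21 ⇒ 0x61005 (P1/RW0/US1/PS0)
  ⇒ fault: PROTECTION_VIOLATION  — 4 lookups

Entries read for #4: 4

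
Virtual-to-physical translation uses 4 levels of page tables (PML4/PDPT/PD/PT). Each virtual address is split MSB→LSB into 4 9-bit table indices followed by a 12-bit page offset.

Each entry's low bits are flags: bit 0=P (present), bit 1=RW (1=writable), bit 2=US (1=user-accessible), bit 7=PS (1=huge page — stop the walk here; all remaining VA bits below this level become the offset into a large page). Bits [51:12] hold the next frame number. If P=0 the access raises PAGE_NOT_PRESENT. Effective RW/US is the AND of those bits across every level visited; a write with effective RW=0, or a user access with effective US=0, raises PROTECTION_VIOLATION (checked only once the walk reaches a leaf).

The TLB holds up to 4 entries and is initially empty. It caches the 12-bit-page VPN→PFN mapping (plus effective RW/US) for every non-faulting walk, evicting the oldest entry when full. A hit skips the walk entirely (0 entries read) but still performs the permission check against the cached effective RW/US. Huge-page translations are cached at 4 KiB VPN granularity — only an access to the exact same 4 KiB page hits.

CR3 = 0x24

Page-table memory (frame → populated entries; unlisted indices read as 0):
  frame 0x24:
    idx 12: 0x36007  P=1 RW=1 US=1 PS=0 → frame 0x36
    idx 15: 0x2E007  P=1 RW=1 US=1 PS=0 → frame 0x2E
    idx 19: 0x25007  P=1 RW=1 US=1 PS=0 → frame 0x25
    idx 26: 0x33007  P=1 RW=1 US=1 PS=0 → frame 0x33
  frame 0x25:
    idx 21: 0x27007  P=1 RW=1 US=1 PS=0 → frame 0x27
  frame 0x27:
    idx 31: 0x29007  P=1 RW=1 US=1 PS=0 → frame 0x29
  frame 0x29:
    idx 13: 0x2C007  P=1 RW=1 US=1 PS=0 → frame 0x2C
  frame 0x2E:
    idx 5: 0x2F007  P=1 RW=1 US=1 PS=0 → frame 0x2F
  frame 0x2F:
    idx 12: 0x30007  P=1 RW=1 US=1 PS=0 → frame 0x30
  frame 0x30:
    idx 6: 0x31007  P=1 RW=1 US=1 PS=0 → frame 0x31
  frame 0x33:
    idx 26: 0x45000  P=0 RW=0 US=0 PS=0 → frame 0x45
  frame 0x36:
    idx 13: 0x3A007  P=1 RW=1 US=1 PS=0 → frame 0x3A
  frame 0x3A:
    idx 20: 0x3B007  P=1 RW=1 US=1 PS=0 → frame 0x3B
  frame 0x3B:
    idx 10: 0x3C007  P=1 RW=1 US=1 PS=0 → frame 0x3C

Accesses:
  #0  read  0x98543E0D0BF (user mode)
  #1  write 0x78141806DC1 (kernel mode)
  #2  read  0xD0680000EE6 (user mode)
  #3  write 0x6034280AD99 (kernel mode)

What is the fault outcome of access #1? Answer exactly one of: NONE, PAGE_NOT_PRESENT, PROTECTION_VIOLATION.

Walk each access:
#0 VA=0x98543E0D0BF (r,user):
  L0 @0x24[19] → 0x25007  P=1,RW=1,US=1,PS=0
  L1 @0x25[21] → 0x27007  P=1,RW=1,US=1,PS=0
  L2 @0x27[31] → 0x29007  P=1,RW=1,US=1,PS=0
  L3 @0x29[13] → 0x2C007  P=1,RW=1,US=1,PS=0
  ⇒ phys 0x2C0BF  [4 reads]
#1 VA=0x78141806DC1 (w,kernel):
  L0 @0x24[15] → 0x2E007  P=1,RW=1,US=1,PS=0
  L1 @0x2E[5] → 0x2F007  P=1,RW=1,US=1,PS=0
  L2 @0x2F[12] → 0x30007  P=1,RW=1,US=1,PS=0
  L3 @0x30[6] → 0x31007  P=1,RW=1,US=1,PS=0
  ⇒ phys 0x31DC1  [4 reads]
#2 VA=0xD0680000EE6 (r,user):
  L0 @0x24[26] → 0x33007  P=1,RW=1,US=1,PS=0
  L1 @0x33[26] → 0x45000  P=0,RW=0,US=0,PS=0
  ⇒ fault: PAGE_NOT_PRESENT  — 2 lookups
#3 VA=0x6034280AD99 (w,kernel):
  L0 @0x24[12] → 0x36007  P=1,RW=1,US=1,PS=0
  L1 @0x36[13] → 0x3A007  P=1,RW=1,US=1,PS=0
  L2 @0x3A[20] → 0x3B007  P=1,RW=1,US=1,PS=0
  L3 @0x3B[10] → 0x3C007  P=1,RW=1,US=1,PS=0
  ⇒ phys 0x3CD99  [4 reads]

Access #1 fault: NONE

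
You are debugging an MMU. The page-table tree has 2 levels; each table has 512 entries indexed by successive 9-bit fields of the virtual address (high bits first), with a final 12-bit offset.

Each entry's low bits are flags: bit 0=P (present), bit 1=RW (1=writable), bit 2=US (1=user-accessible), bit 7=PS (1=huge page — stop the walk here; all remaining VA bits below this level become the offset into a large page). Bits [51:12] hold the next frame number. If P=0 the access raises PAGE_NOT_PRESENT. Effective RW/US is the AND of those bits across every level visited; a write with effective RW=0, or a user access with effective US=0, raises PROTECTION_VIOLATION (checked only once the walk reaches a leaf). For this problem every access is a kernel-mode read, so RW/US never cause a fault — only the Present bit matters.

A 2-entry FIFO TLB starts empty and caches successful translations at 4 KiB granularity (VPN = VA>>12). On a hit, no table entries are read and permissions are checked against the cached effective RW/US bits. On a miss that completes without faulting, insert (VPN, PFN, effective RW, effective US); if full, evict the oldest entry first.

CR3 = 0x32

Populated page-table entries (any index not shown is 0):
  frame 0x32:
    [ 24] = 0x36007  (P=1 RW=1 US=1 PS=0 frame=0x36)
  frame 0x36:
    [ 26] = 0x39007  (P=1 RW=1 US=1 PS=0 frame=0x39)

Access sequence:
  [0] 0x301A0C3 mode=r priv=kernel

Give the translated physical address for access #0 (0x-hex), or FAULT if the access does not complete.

Per-access translation:
#0 VA=0x301A0C3 (r,kernel):
  L0: frame=0x32 idx=24 entry=0x36007 [P=1 RW=1 US=1 PS=0]
  L1: frame=0x36 idx=26 entry=0x39007 [P=1 RW=1 US=1 PS=0]
  → PA=0x390C3  (2 entries read)

Access #0 PA: 0x390C3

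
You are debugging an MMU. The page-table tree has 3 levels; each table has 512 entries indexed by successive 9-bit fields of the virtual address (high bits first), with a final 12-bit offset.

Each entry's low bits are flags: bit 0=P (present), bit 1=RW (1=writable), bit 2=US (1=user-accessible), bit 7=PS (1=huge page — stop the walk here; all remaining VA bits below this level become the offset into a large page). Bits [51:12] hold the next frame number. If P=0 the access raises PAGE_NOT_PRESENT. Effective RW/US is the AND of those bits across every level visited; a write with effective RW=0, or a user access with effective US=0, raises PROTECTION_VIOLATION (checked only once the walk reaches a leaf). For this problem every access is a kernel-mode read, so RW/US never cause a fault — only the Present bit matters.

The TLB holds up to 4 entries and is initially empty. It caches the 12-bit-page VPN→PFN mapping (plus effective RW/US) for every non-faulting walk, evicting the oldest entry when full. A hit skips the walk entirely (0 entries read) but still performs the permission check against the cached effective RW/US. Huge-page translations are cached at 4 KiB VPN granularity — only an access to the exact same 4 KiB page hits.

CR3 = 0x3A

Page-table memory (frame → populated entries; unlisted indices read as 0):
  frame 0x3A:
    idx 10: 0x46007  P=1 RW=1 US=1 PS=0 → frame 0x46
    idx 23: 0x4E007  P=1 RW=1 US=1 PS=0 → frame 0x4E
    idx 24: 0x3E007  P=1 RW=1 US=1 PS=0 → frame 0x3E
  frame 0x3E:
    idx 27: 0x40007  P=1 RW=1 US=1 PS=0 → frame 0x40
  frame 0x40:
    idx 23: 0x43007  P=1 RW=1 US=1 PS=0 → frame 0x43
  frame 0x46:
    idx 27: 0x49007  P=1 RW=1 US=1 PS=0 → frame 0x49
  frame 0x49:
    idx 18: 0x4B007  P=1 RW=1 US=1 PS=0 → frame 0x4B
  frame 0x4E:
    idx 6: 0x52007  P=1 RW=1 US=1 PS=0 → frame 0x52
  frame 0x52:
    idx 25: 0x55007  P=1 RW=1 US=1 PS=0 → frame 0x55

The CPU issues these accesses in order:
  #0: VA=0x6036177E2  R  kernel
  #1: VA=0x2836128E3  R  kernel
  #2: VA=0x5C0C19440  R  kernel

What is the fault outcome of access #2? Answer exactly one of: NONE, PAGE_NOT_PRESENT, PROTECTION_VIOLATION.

Walk each access:
#0 VA=0x6036177E2 (r,kernel):
  L0: frame=0x3A idx=24 entry=0x3E007 [P=1 RW=1 US=1 PS=0]
  L1: frame=0x3E idx=27 entry=0x40007 [P=1 RW=1 US=1 PS=0]
  L2: frame=0x40 idx=23 entry=0x43007 [P=1 RW=1 US=1 PS=0]
  ⇒ phys 0x437E2  [3 reads]
#1 VA=0x2836128E3 (r,kernel):
  L0: frame=0x3A idx=10 entry=0x46007 [P=1 RW=1 US=1 PS=0]
  L1: frame=0x46 idx=27 entry=0x49007 [P=1 RW=1 US=1 PS=0]
  L2: frame=0x49 idx=18 entry=0x4B007 [P=1 RW=1 US=1 PS=0]
  ⇒ phys 0x4B8E3  [3 reads]
#2 VA=0x5C0C19440 (r,kernel):
  L0: frame=0x3A idx=23 entry=0x4E007 [P=1 RW=1 US=1 PS=0]
  L1: frame=0x4E idx=6 entry=0x52007 [P=1 RW=1 US=1 PS=0]
  L2: frame=0x52 idx=25 entry=0x55007 [P=1 RW=1 US=1 PS=0]
  ⇒ phys 0x55440  [3 reads]

Access #2 fault: NONE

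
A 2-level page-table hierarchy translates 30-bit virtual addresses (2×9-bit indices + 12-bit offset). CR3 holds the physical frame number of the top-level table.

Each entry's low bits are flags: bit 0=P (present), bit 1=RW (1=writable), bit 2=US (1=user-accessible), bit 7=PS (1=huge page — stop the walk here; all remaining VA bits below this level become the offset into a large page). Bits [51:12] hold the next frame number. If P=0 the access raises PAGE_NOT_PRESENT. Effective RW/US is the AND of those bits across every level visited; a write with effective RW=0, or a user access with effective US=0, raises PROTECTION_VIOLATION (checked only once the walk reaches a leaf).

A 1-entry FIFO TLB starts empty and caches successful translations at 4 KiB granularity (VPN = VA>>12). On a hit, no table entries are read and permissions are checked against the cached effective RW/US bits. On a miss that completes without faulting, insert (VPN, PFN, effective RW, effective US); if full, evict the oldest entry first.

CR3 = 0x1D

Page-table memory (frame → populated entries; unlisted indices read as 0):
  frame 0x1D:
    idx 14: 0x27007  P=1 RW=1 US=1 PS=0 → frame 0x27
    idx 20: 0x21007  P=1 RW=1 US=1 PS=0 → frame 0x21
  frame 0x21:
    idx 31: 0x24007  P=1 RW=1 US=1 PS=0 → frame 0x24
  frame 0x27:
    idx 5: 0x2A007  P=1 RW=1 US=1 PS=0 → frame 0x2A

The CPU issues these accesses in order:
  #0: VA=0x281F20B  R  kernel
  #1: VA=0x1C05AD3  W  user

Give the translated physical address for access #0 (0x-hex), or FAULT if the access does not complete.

Per-access translation:
#0 VA=0x281F20B (r,kernel):
  lvl0: tbl 0x1D, slot 20 ⇒ 0x21007 (P1/RW1/US1/PS0)
  lvl1: tbl 0x21, slot 31 ⇒ 0x24007 (P1/RW1/US1/PS0)
  → PA=0x2420B  (2 entries read)
#1 VA=0x1C05AD3 (w,user):
  lvl0: tbl 0x1D, slot 14 ⇒ 0x27007 (P1/RW1/US1/PS0)
  lvl1: tbl 0x27, slot 5 ⇒ 0x2A007 (P1/RW1/US1/PS0)
  → PA=0x2AAD3  (2 entries read)

Access #0 PA: 0x2420B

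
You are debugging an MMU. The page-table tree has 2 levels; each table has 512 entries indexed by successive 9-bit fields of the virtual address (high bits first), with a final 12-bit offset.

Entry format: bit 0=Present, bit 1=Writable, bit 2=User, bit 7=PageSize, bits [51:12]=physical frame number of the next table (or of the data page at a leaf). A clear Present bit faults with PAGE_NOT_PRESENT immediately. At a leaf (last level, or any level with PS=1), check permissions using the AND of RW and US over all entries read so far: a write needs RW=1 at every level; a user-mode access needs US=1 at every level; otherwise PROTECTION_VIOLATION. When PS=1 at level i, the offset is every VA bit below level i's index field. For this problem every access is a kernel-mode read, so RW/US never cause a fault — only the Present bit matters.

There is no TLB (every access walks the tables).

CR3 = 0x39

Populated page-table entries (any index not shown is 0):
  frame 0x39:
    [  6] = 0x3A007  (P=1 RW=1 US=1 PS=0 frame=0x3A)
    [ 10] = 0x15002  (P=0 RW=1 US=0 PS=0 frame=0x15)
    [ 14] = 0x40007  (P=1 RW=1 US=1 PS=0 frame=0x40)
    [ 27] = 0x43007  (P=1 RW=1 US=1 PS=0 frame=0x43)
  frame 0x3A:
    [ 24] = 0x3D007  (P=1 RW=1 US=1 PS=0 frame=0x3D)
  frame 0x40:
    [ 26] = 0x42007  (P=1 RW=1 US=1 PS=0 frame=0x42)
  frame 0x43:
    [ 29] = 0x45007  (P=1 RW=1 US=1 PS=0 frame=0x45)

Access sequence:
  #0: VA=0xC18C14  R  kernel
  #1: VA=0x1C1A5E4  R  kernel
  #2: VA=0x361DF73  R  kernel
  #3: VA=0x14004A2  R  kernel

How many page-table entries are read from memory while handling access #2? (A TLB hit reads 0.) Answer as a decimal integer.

Trace:
#0 VA=0xC18C14 (r,kernel):
  L0: frame=0x39 idx=6 entry=0x3A007 [P=1 RW=1 US=1 PS=0]
  L1: frame=0x3A idx=24 entry=0x3D007 [P=1 RW=1 US=1 PS=0]
  ✓ 0x3DC14  — 2 lookups
#1 VA=0x1C1A5E4 (r,kernel):
  L0: frame=0x39 idx=14 entry=0x40007 [P=1 RW=1 US=1 PS=0]
  L1: frame=0x40 idx=26 entry=0x42007 [P=1 RW=1 US=1 PS=0]
  ✓ 0x425E4  — 2 lookups
#2 VA=0x361DF73 (r,kernel):
  L0: frame=0x39 idx=27 entry=0x43007 [P=1 RW=1 US=1 PS=0]
  L1: frame=0x43 idx=29 entry=0x45007 [P=1 RW=1 US=1 PS=0]
  ✓ 0x45F73  — 2 lookups
#3 VA=0x14004A2 (r,kernel):
  L0: frame=0x39 idx=10 entry=0x15002 [P=0 RW=1 US=0 PS=0]
  ⇒ fault: PAGE_NOT_PRESENT  — 1 lookups

Entries read for #2: 2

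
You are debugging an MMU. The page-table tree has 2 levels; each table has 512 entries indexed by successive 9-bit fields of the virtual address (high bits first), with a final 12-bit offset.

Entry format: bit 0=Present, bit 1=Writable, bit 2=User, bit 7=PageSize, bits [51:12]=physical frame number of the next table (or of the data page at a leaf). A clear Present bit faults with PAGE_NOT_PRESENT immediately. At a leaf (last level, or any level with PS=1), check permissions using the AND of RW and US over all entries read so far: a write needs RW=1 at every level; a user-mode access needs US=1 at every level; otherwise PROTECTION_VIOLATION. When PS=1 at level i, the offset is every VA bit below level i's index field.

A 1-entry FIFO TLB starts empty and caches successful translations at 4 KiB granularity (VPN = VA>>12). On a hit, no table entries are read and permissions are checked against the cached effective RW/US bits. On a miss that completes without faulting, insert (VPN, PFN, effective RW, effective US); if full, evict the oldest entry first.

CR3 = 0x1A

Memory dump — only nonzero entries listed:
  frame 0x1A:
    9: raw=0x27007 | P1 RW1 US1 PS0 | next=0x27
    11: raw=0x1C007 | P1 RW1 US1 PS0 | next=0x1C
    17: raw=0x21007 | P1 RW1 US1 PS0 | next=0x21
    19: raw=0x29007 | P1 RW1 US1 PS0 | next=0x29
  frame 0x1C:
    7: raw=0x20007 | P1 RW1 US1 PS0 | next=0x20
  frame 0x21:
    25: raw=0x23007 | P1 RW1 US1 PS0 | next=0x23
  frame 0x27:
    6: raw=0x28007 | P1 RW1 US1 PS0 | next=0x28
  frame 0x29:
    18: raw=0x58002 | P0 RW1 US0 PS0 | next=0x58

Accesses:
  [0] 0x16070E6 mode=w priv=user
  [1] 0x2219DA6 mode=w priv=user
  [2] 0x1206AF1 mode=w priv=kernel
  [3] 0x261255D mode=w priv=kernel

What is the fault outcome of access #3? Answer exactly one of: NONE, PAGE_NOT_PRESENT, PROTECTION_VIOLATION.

Walk each access:
#0 VA=0x16070E6 (w,user):
  L0 @0x1A[11] → 0x1C007  P=1,RW=1,US=1,PS=0
  L1 @0x1C[7] → 0x20007  P=1,RW=1,US=1,PS=0
  ✓ 0x200E6  — 2 lookups
#1 VA=0x2219DA6 (w,user):
  L0 @0x1A[17] → 0x21007  P=1,RW=1,US=1,PS=0
  L1 @0x21[25] → 0x23007  P=1,RW=1,US=1,PS=0
  ✓ 0x23DA6  — 2 lookups
#2 VA=0x1206AF1 (w,kernel):
  L0 @0x1A[9] → 0x27007  P=1,RW=1,US=1,PS=0
  L1 @0x27[6] → 0x28007  P=1,RW=1,US=1,PS=0
  ✓ 0x28AF1  — 2 lookups
#3 VA=0x261255D (w,kernel):
  L0 @0x1A[19] → 0x29007  P=1,RW=1,US=1,PS=0
  L1 @0x29[18] → 0x58002  P=0,RW=1,US=0,PS=0
  → PAGE_NOT_PRESENT  (2 entries read)

Access #3 fault: PAGE_NOT_PRESENT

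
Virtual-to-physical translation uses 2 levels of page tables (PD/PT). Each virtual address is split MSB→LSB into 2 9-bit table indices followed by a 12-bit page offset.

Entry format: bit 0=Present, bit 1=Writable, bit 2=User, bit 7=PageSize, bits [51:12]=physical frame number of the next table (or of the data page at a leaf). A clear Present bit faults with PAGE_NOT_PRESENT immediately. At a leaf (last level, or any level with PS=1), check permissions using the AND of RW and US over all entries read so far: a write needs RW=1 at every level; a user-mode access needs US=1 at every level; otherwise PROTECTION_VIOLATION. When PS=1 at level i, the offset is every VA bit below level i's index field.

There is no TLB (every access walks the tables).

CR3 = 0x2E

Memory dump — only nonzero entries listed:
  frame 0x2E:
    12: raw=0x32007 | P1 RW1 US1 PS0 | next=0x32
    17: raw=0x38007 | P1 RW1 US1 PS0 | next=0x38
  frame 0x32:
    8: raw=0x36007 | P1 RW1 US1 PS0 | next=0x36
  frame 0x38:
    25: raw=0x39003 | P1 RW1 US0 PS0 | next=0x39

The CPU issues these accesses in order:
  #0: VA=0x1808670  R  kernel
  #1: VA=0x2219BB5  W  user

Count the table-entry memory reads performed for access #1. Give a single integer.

Per-access translation:
#0 VA=0x1808670 (r,kernel):
  L0: frame=0x2E idx=12 entry=0x32007 [P=1 RW=1 US=1 PS=0]
  L1: frame=0x32 idx=8 entry=0x36007 [P=1 RW=1 US=1 PS=0]
  → PA=0x36670  (2 entries read)
#1 VA=0x2219BB5 (w,user):
  L0: frame=0x2E idx=17 entry=0x38007 [P=1 RW=1 US=1 PS=0]
  L1: frame=0x38 idx=25 entry=0x39003 [P=1 RW=1 US=0 PS=0]
  → PROTECTION_VIOLATION  (2 entries read)

Entries read for #1: 2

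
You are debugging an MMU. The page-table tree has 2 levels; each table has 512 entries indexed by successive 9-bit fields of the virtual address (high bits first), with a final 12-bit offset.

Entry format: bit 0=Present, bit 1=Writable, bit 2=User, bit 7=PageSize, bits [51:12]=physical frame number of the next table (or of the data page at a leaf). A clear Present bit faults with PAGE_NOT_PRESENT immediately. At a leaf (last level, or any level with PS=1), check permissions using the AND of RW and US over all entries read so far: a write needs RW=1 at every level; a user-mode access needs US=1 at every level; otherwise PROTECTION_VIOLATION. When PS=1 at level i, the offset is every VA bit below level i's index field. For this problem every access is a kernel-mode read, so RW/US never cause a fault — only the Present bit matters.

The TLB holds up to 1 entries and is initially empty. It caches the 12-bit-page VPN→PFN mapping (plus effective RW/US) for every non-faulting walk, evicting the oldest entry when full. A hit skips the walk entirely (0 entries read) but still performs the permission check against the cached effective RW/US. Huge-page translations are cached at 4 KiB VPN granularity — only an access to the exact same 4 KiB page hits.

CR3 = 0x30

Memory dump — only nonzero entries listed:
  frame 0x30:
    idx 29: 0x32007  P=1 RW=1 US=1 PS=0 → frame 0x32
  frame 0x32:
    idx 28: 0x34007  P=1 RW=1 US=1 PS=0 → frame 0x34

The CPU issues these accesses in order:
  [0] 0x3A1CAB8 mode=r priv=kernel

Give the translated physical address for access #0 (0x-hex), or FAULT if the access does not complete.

Trace:
#0 VA=0x3A1CAB8 (r,kernel):
  lvl0: tbl 0x30, slot 29 ⇒ 0x32007 (P1/RW1/US1/PS0)
  lvl1: tbl 0x32, slot 28 ⇒ 0x34007 (P1/RW1/US1/PS0)
  ⇒ phys 0x34AB8  [2 reads]

Access #0 PA: 0x34AB8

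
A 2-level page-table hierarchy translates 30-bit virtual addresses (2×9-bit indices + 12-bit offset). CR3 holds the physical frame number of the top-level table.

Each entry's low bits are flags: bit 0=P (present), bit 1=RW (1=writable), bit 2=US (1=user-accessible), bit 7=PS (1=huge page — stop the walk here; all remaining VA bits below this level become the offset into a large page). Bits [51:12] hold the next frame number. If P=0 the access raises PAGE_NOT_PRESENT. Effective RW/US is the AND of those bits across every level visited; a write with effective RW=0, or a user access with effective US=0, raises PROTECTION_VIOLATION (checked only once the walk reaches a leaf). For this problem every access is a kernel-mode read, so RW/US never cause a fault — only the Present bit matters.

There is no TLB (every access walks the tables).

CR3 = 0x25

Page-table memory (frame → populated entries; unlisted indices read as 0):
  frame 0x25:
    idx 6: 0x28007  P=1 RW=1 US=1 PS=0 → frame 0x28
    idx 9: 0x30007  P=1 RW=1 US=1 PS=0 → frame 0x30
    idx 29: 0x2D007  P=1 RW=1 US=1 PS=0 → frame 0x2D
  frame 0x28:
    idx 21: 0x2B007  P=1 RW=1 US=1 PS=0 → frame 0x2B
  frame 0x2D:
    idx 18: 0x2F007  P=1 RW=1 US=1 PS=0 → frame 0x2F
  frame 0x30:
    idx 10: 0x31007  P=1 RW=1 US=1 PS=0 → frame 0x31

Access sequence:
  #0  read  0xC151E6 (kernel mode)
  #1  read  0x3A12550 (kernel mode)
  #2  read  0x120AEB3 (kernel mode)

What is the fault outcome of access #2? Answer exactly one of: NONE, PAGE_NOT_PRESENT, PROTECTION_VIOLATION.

Per-access translation:
#0 VA=0xC151E6 (r,kernel):
  [0] read 0x25 idx=6: raw=0x28007 flags P=1 W=1 U=1 S=0
  [1] read 0x28 idx=21: raw=0x2B007 flags P=1 W=1 U=1 S=0
  → PA=0x2B1E6  (2 entries read)
#1 VA=0x3A12550 (r,kernel):
  [0] read 0x25 idx=29: raw=0x2D007 flags P=1 W=1 U=1 S=0
  [1] read 0x2D idx=18: raw=0x2F007 flags P=1 W=1 U=1 S=0
  → PA=0x2F550  (2 entries read)
#2 VA=0x120AEB3 (r,kernel):
  [0] read 0x25 idx=9: raw=0x30007 flags P=1 W=1 U=1 S=0
  [1] read 0x30 idx=10: raw=0x31007 flags P=1 W=1 U=1 S=0
  → PA=0x31EB3  (2 entries read)

Access #2 fault: NONE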